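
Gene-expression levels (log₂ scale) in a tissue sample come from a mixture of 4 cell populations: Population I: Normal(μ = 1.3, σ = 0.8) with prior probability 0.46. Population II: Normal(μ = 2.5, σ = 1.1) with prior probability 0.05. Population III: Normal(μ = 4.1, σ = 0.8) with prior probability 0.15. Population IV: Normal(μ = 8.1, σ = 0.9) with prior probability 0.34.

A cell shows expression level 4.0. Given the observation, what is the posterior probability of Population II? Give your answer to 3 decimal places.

0.087

Posterior ∝ prior × likelihood, so P(k | x) ∝ π_k f_k(x); normalise over all components.
Normal densities:
  f_I = (1/(0.8·√(2π)))·exp(−(4.0−1.3)²/(2·0.8²)) = 0.498678·exp(-5.69531) = 0.0016764
  f_II = (1/(1.1·√(2π)))·exp(−(4.0−2.5)²/(2·1.1²)) = 0.362675·exp(-0.92975) = 0.14313
  f_III = (1/(0.8·√(2π)))·exp(−(4.0−4.1)²/(2·0.8²)) = 0.498678·exp(-0.00781) = 0.494797
  f_IV = (1/(0.9·√(2π)))·exp(−(4.0−8.1)²/(2·0.9²)) = 0.443269·exp(-10.37654) = 1.38099e-05
Weight by the priors:
  π_I·f_I = 0.46 × 0.0016764 = 0.000771143
  π_II·f_II = 0.05 × 0.14313 = 0.00715651
  π_III·f_III = 0.15 × 0.494797 = 0.0742196
  π_IV·f_IV = 0.34 × 1.38099e-05 = 4.69538e-06
Normaliser: 0.000771143 + 0.00715651 + 0.0742196 + 4.69538e-06 = 0.0821519
P(Population II | data) ≈ 0.087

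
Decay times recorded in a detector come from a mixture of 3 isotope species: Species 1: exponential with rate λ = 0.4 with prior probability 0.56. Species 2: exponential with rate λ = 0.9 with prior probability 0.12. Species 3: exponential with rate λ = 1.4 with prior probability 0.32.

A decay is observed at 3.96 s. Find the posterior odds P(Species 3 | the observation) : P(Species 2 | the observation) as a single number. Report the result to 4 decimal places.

Since P(k|x) ∝ w_k f_k(x), the posterior odds are w_i f_i(x) / (w_j f_j(x)).
Component likelihoods at x = 3.96 s:
  f_1 = 0.0820611
  f_2 = 0.0254928
  f_3 = 0.00547519
0.00175206 / 0.00305913 ≈ 0.5727

0.5727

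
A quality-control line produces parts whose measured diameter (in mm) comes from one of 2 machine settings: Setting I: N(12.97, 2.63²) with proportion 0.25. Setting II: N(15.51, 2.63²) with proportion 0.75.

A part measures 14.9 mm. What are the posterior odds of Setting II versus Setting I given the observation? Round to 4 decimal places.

The posterior odds equal the prior odds times the likelihood ratio: (P(Z=i)/P(Z=j))·(f_i(x)/f_j(x)).
Component likelihoods at x = 14.9 mm:
  L_I = 0.115882
  L_II = 0.147663
Posterior odds = (P(Z=II)·L_II) / (P(Z=I)·L_I) = (0.75·0.147663) / (0.25·0.115882) = 0.110748 / 0.0289705 ≈ 3.8228

3.8228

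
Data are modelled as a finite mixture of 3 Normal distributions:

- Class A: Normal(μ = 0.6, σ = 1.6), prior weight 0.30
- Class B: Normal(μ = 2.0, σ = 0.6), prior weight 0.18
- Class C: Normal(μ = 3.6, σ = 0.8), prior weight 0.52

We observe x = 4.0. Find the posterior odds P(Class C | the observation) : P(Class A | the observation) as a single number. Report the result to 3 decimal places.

Posterior odds = (P(Z=i) f_i(x)) / (P(Z=j) f_j(x)); the normalising sum cancels.
Evaluate each component's likelihood at the observed value:
  p_A = 0.0260756
  p_B = 0.00257046
  p_C = 0.440082
0.228842 / 0.00782268 ≈ 29.254

29.254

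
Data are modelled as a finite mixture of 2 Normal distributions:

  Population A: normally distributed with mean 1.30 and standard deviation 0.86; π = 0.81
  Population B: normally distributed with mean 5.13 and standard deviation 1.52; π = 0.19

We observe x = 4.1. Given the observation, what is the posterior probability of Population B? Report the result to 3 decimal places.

Apply Bayes' rule: the posterior for each component is proportional to its prior times its likelihood at x.
Component likelihoods at x = 4.1:
  p_A = (1/(0.86·√(2π)))·exp(−(4.1−1.30)²/(2·0.86²)) = 0.463886·exp(-5.30016) = 0.00231516
  p_B = (1/(1.52·√(2π)))·exp(−(4.1−5.13)²/(2·1.52²)) = 0.262462·exp(-0.22959) = 0.20862
Prior × likelihood for each component:
  π_A·p_A = 0.81 × 0.00231516 = 0.00187528
  π_B·p_B = 0.19 × 0.20862 = 0.0396378
Denominator: 0.00187528 + 0.0396378 = 0.0415131
Responsibility of Population B: 0.0396378 / 0.0415131 ≈ 0.955

0.955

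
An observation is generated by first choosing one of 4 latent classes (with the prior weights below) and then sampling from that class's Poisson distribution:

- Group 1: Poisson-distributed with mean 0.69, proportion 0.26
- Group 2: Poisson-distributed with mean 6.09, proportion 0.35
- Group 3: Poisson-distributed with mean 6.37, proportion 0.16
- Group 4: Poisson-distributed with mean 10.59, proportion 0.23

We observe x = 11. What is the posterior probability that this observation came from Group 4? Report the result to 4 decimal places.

The responsibility of component k is w_k f_k(x) divided by Σ_j w_j f_j(x).
Component likelihoods at x = 11:
  f_1 = e^(−0.69)·0.69^11/11! = 2.1209e-10
  f_2 = e^(−6.09)·6.09^11/11! = 0.0242539
  f_3 = e^(−6.37)·6.37^11/11! = 0.0300554
  f_4 = e^(−10.59)·10.59^11/11! = 0.118446
Unnormalised posteriors:
  w_1·f_1 = 0.26 × 2.1209e-10 = 5.51435e-11
  w_2·f_2 = 0.35 × 0.0242539 = 0.00848886
  w_3·f_3 = 0.16 × 0.0300554 = 0.00480886
  w_4·f_4 = 0.23 × 0.118446 = 0.0272426
Evidence: 5.51435e-11 + 0.00848886 + 0.00480886 + 0.0272426 = 0.0405404
P(Group 4 | the observation) = 0.0272426 / 0.0405404 ≈ 0.6720

0.6720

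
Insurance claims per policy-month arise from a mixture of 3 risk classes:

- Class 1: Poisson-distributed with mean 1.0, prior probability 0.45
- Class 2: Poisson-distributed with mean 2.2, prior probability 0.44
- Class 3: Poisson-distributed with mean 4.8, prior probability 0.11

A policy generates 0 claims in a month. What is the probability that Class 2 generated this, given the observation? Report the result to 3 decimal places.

The responsibility of component k is π_k f_k(x) divided by Σ_j π_j f_j(x).
Evaluate each component's likelihood at the observed value:
  p_1 = e^(−1.0)·1.0^0/0! = 0.367879
  p_2 = e^(−2.2)·2.2^0/0! = 0.110803
  p_3 = e^(−4.8)·4.8^0/0! = 0.00822975
Unnormalised posteriors:
  π_1·p_1 = 0.45 × 0.367879 = 0.165546
  π_2·p_2 = 0.44 × 0.110803 = 0.0487534
  π_3·p_3 = 0.11 × 0.00822975 = 0.000905272
Marginal: 0.165546 + 0.0487534 + 0.000905272 = 0.215204
P(Class 2 | data) ≈ 0.227

0.227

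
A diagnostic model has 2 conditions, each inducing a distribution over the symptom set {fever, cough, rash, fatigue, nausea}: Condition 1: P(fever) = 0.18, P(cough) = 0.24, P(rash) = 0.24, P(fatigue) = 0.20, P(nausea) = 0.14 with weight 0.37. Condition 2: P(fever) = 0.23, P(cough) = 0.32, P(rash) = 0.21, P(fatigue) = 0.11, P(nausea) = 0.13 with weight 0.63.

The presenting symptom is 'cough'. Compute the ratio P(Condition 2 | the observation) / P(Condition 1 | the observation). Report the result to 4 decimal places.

Since P(k|x) ∝ π_k f_k(x), the posterior odds are π_i f_i(x) / (π_j f_j(x)).
Component likelihoods at x = 'cough':
  f_1 = 0.24
  f_2 = 0.32
0.2016 / 0.0888 ≈ 2.2703

2.2703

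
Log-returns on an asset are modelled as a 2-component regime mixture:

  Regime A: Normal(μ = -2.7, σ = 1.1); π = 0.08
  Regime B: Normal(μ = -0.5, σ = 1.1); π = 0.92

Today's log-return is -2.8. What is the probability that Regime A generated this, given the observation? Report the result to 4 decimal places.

The responsibility of component k is P(Z=k) f_k(x) divided by Σ_j P(Z=j) f_j(x).
Normal densities:
  p_A = 0.361179
  p_B = 0.0407541
Weight by the priors:
  P(Z=A)·p_A = 0.08 × 0.361179 = 0.0288943
  P(Z=B)·p_B = 0.92 × 0.0407541 = 0.0374938
Denominator: 0.0288943 + 0.0374938 = 0.0663881
Responsibility of Regime A: 0.0288943 / 0.0663881 ≈ 0.4352

0.4352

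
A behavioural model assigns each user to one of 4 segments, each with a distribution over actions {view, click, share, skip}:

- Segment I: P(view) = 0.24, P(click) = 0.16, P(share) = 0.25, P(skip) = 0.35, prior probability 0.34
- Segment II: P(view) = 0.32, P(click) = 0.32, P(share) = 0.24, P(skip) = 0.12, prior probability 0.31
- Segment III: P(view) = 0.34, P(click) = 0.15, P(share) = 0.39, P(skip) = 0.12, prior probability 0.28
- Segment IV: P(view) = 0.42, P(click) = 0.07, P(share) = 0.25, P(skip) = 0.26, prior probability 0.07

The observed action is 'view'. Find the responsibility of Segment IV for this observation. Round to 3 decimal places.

The responsibility of component k is π_k f_k(x) divided by Σ_j π_j f_j(x).
Evaluate each component's likelihood at the observed value:
  L_I = 0.24
  L_II = 0.32
  L_III = 0.34
  L_IV = 0.42
Multiply by the mixture weights:
  π_I·L_I = 0.34 × 0.24 = 0.0816
  π_II·L_II = 0.31 × 0.32 = 0.0992
  π_III·L_III = 0.28 × 0.34 = 0.0952
  π_IV·L_IV = 0.07 × 0.42 = 0.0294
Evidence: 0.0816 + 0.0992 + 0.0952 + 0.0294 = 0.3054
Responsibility of Segment IV: 0.0294 / 0.3054 ≈ 0.096

0.096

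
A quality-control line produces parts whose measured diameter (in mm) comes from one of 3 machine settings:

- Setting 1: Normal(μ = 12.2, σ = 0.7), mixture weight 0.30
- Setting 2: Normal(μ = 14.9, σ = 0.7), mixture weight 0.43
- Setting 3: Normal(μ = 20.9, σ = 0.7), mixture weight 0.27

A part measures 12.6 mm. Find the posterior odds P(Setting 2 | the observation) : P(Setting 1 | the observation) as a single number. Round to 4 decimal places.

Since P(k|x) ∝ w_k f_k(x), the posterior odds are w_i f_i(x) / (w_j f_j(x)).
Component likelihoods at x = 12.6 mm:
  p_1 = 0.484068
  p_2 = 0.00257934
  p_3 = 1.68532e-31
Posterior odds = (w_2·p_2) / (w_1·p_1) = (0.43·0.00257934) / (0.30·0.484068) = 0.00110912 / 0.145221 ≈ 0.0076

0.0076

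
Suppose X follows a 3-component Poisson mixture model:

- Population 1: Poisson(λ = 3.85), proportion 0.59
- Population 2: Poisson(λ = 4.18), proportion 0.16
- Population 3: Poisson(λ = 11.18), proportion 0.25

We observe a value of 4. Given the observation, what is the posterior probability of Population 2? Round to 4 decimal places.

0.2099

By Bayes' theorem, P(k | x) = π_k f_k(x) / Σ_j π_j f_j(x).
Poisson probabilities:
  f_1 = 0.194804
  f_2 = 0.1946
  f_3 = 0.00908121
Prior × likelihood for each component:
  π_1·f_1 = 0.59 × 0.194804 = 0.114934
  π_2·f_2 = 0.16 × 0.1946 = 0.031136
  π_3·f_3 = 0.25 × 0.00908121 = 0.0022703
Evidence: 0.114934 + 0.031136 + 0.0022703 = 0.148341
Responsibility of Population 2: 0.031136 / 0.148341 ≈ 0.2099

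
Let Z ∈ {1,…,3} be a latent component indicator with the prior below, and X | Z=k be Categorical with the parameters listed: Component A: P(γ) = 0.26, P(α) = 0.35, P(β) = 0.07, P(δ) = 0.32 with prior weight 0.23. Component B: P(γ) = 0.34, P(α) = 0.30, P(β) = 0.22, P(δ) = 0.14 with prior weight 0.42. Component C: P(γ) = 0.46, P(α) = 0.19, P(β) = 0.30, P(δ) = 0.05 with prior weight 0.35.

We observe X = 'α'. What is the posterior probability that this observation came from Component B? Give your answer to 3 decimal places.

0.462

The responsibility of component k is P(Z=k) f_k(x) divided by Σ_j P(Z=j) f_j(x).
Evaluate each component's likelihood at the observed value:
  p_A = P(α | comp) = 0.35
  p_B = P(α | comp) = 0.30
  p_C = P(α | comp) = 0.19
Weight by the priors:
  P(Z=A)·p_A = 0.23 × 0.35 = 0.0805
  P(Z=B)·p_B = 0.42 × 0.3 = 0.126
  P(Z=C)·p_C = 0.35 × 0.19 = 0.0665
Marginal: 0.0805 + 0.126 + 0.0665 = 0.273
P(Component B | x) = 0.126 / 0.273 ≈ 0.462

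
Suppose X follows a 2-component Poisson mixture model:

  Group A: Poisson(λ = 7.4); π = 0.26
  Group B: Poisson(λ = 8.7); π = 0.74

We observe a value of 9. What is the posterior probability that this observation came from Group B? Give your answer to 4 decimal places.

0.7690

Apply Bayes' rule: the posterior for each component is proportional to its prior times its likelihood at x.
Component likelihoods at x = 9:
  f_A = e^(−7.4)·7.4^9/9! = 0.112084
  f_B = e^(−8.7)·8.7^9/9! = 0.131084
Weight by the priors:
  π_A·f_A = 0.26 × 0.112084 = 0.0291418
  π_B·f_B = 0.74 × 0.131084 = 0.0970018
Denominator: 0.0291418 + 0.0970018 = 0.126144
P(Group B | 9) ≈ 0.7690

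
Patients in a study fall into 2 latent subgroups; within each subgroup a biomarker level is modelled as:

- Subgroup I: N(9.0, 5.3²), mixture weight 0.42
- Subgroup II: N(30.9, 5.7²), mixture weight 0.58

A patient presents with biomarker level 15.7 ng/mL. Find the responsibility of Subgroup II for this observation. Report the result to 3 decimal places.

0.075

Posterior ∝ prior × likelihood, so P(k | x) ∝ π_k f_k(x); normalise over all components.
Normal densities:
  L_I = 0.0338545
  L_II = 0.0019993
Multiply by the mixture weights:
  π_I·L_I = 0.42 × 0.0338545 = 0.0142189
  π_II·L_II = 0.58 × 0.0019993 = 0.00115959
Marginal: 0.0142189 + 0.00115959 = 0.0153785
So the posterior for Subgroup II is 0.00115959 / 0.0153785 ≈ 0.075.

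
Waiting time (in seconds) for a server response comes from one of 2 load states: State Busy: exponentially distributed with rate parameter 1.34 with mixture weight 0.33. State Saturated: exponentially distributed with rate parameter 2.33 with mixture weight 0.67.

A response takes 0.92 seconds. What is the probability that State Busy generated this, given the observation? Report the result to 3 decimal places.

By Bayes' theorem, P(k | x) = w_k f_k(x) / Σ_j w_j f_j(x).
Component likelihoods at x = 0.92 seconds:
  p_Busy = 0.390577
  p_Saturated = 0.273151
Multiply by the mixture weights:
  w_Busy·p_Busy = 0.33 × 0.390577 = 0.12889
  w_Saturated·p_Saturated = 0.67 × 0.273151 = 0.183011
Evidence: 0.12889 + 0.183011 = 0.311901
P(State Busy | x) ≈ 0.413

0.413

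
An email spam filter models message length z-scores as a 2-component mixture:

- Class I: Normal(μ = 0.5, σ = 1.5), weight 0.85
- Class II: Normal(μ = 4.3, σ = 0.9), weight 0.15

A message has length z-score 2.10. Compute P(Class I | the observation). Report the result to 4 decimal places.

0.9745

The responsibility of component k is w_k f_k(x) divided by Σ_j w_j f_j(x).
Component likelihoods at x = 2.10:
  p_I = (1/(1.5·√(2π)))·exp(−(2.10−0.5)²/(2·1.5²)) = 0.265962·exp(-0.56889) = 0.150575
  p_II = (1/(0.9·√(2π)))·exp(−(2.10−4.3)²/(2·0.9²)) = 0.443269·exp(-2.98765) = 0.0223432
Weight by the priors:
  w_I·p_I = 0.85 × 0.150575 = 0.127989
  w_II·p_II = 0.15 × 0.0223432 = 0.00335148
Denominator: 0.127989 + 0.00335148 = 0.13134
P(Class I | data) = 0.127989 / 0.13134 ≈ 0.9745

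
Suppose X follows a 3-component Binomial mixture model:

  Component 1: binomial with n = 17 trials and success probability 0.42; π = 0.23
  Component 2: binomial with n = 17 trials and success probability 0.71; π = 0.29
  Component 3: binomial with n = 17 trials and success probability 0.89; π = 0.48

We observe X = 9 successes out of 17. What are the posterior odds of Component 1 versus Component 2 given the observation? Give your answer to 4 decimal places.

Posterior odds = (π_i f_i(x)) / (π_j f_j(x)); the normalising sum cancels.
Binomial probabilities:
  p_1 = 0.126605
  p_2 = 0.0557563
  p_3 = 0.000182573
Posterior odds = (π_1·p_1) / (π_2·p_2) = (0.23·0.126605) / (0.29·0.0557563) = 0.0291193 / 0.0161693 ≈ 1.8009

1.8009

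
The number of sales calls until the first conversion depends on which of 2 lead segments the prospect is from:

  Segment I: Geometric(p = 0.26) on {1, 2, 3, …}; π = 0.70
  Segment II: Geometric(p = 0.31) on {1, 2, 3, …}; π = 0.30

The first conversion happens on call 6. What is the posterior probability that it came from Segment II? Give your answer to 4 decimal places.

0.2648

Posterior ∝ prior × likelihood, so P(k | x) ∝ π_k f_k(x); normalise over all components.
Component likelihoods at x = 6:
  f_I = 0.0576942
  f_II = 0.048485
Unnormalised posteriors:
  π_I·f_I = 0.70 × 0.0576942 = 0.0403859
  π_II·f_II = 0.30 × 0.048485 = 0.0145455
Marginal: 0.0403859 + 0.0145455 = 0.0549314
So the posterior for Segment II is 0.0145455 / 0.0549314 ≈ 0.2648.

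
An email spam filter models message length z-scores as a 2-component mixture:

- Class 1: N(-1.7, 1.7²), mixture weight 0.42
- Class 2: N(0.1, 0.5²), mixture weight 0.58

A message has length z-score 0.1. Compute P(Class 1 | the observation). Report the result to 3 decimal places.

By Bayes' theorem, P(k | x) = π_k f_k(x) / Σ_j π_j f_j(x).
Normal densities:
  f_1 = (1/(1.7·√(2π)))·exp(−(0.1−-1.7)²/(2·1.7²)) = 0.234672·exp(-0.56055) = 0.133973
  f_2 = (1/(0.5·√(2π)))·exp(−(0.1−0.1)²/(2·0.5²)) = 0.797885·exp(-0.00000) = 0.797885
Multiply by the mixture weights:
  π_1·f_1 = 0.42 × 0.133973 = 0.0562685
  π_2·f_2 = 0.58 × 0.797885 = 0.462773
Denominator: 0.0562685 + 0.462773 = 0.519042
P(Class 1 | the observation) ≈ 0.108

0.108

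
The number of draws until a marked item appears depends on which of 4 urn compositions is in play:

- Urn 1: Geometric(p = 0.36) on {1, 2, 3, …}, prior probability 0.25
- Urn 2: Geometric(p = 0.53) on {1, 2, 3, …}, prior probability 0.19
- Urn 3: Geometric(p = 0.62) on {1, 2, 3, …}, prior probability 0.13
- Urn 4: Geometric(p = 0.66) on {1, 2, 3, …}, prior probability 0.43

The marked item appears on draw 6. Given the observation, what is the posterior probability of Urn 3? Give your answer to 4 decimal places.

0.0459

Posterior ∝ prior × likelihood, so P(k | x) ∝ π_k f_k(x); normalise over all components.
Geometric probabilities:
  f_1 = 0.36·(1−0.36)^5 = 0.36·0.107374 = 0.0386547
  f_2 = 0.53·(1−0.53)^5 = 0.53·0.0229345 = 0.0121553
  f_3 = 0.62·(1−0.62)^5 = 0.62·0.00792352 = 0.00491258
  f_4 = 0.66·(1−0.66)^5 = 0.66·0.00454354 = 0.00299874
Multiply by the mixture weights:
  π_1·f_1 = 0.25 × 0.0386547 = 0.00966368
  π_2·f_2 = 0.19 × 0.0121553 = 0.0023095
  π_3·f_3 = 0.13 × 0.00491258 = 0.000638635
  π_4·f_4 = 0.43 × 0.00299874 = 0.00128946
Sum: 0.00966368 + 0.0023095 + 0.000638635 + 0.00128946 = 0.0139013
So the posterior for Urn 3 is 0.000638635 / 0.0139013 ≈ 0.0459.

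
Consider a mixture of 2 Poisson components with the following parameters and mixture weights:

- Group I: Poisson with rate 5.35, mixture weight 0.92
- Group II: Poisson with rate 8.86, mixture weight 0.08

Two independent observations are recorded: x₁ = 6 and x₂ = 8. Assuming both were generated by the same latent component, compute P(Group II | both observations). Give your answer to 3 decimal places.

0.083

Apply Bayes' rule: the posterior for each component is proportional to its prior times its likelihood at x.
Since both observations come from the same component, the likelihood for component k is f_k(x₁)·f_k(x₂).
  L_I = [e^(−5.35)·5.35^6/6! = 0.154637] × [0.0790377] = 0.0122222
  L_II = [e^(−8.86)·8.86^6/6! = 0.095372] × [0.13369] = 0.0127503
Weight by the priors:
  π_I·L_I = 0.92 × 0.0122222 = 0.0112444
  π_II·L_II = 0.08 × 0.0127503 = 0.00102003
Marginal: 0.0112444 + 0.00102003 = 0.0122644
Responsibility of Group II: 0.00102003 / 0.0122644 ≈ 0.083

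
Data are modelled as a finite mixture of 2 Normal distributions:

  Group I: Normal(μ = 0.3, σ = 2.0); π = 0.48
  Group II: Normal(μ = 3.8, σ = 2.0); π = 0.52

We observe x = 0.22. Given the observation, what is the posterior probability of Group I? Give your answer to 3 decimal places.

P(component k | x) = w_k·f_k(x) / marginal(x), where marginal(x) = Σ_j w_j·f_j(x).
Evaluate each component's likelihood at the observed value:
  p_I = 0.199312
  p_II = 0.0401901
Weight by the priors:
  w_I·p_I = 0.48 × 0.199312 = 0.0956696
  w_II·p_II = 0.52 × 0.0401901 = 0.0208988
Evidence: 0.0956696 + 0.0208988 = 0.116568
P(Group I | data) ≈ 0.821

0.821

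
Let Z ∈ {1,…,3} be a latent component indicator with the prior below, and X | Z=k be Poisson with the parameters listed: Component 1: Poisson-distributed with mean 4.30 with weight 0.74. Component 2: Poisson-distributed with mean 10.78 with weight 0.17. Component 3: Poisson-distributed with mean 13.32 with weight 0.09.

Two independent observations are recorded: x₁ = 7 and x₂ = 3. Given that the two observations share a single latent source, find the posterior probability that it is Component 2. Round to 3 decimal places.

Apply Bayes' rule: the posterior for each component is proportional to its prior times its likelihood at x.
Since both observations come from the same component, the likelihood for component k is f_k(x₁)·f_k(x₂).
  p_1 = [0.0731783] × [0.179799] = 0.0131574
  p_2 = [0.0698564] × [0.00434521] = 0.000303541
  p_3 = [0.0242268] × [0.000646486] = 1.56623e-05
Weight by the priors:
  w_1·p_1 = 0.74 × 0.0131574 = 0.00973648
  w_2·p_2 = 0.17 × 0.000303541 = 5.16019e-05
  w_3·p_3 = 0.09 × 1.56623e-05 = 1.40961e-06
Normaliser: 0.00973648 + 5.16019e-05 + 1.40961e-06 = 0.00978949
So the posterior for Component 2 is 5.16019e-05 / 0.00978949 ≈ 0.005.

0.005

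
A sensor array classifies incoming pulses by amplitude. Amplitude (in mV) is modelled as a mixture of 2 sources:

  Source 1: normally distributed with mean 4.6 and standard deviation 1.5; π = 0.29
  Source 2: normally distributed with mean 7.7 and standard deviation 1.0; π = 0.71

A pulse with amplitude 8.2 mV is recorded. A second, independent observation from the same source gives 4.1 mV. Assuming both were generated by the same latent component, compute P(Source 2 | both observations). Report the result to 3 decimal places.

By Bayes' theorem, P(k | x) = P(Z=k) f_k(x) / Σ_j P(Z=j) f_j(x).
Since both observations come from the same component, the likelihood for component k is f_k(x₁)·f_k(x₂).
  p_1 = [0.0149297] × [0.251589] = 0.00375614
  p_2 = [0.352065] × [0.000611902] = 0.000215429
Unnormalised posteriors:
  P(Z=1)·p_1 = 0.29 × 0.00375614 = 0.00108928
  P(Z=2)·p_2 = 0.71 × 0.000215429 = 0.000152955
Evidence: 0.00108928 + 0.000152955 = 0.00124224
Responsibility of Source 2: 0.000152955 / 0.00124224 ≈ 0.123

0.123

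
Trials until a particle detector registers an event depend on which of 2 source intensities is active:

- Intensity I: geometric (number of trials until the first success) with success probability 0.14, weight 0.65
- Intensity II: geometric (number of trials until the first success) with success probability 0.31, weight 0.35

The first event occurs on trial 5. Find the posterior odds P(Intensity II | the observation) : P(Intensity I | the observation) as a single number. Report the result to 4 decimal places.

Only the two components matter; the odds are (w_i f_i(x)) / (w_j f_j(x)).
Geometric probabilities:
  f_I = 0.0765811
  f_II = 0.0702681
Odds = (0.35/0.65) × (0.0702681/0.0765811) = 0.538462 × 0.917564 ≈ 0.4941

0.4941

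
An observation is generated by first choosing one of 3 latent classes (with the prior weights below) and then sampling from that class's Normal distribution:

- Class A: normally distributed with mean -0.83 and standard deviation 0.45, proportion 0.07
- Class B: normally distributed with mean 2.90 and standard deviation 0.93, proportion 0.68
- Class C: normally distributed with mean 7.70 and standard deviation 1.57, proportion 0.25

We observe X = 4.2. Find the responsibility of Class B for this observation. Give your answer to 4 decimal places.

0.9540

P(component k | x) = π_k·f_k(x) / marginal(x), where marginal(x) = Σ_j π_j·f_j(x).
Component likelihoods at x = 4.2:
  p_A = 6.5574e-28
  p_B = 0.161482
  p_C = 0.0211757
Multiply by the mixture weights:
  π_A·p_A = 0.07 × 6.5574e-28 = 4.59018e-29
  π_B·p_B = 0.68 × 0.161482 = 0.109808
  π_C·p_C = 0.25 × 0.0211757 = 0.00529392
Normaliser: 4.59018e-29 + 0.109808 + 0.00529392 = 0.115102
P(Class B | the observation) ≈ 0.9540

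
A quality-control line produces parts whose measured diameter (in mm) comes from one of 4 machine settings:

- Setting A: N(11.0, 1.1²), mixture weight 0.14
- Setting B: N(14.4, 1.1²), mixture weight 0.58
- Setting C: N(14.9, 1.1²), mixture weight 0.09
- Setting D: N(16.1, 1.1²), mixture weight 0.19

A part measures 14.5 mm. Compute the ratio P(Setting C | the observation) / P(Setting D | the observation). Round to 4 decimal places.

1.2770

Since P(k|x) ∝ π_k f_k(x), the posterior odds are π_i f_i(x) / (π_j f_j(x)).
Evaluate each component's likelihood at the observed value:
  p_A = 0.00229681
  p_B = 0.361179
  p_C = 0.339472
  p_D = 0.125921
Odds = (0.09/0.19) × (0.339472/0.125921) = 0.473684 × 2.69591 ≈ 1.2770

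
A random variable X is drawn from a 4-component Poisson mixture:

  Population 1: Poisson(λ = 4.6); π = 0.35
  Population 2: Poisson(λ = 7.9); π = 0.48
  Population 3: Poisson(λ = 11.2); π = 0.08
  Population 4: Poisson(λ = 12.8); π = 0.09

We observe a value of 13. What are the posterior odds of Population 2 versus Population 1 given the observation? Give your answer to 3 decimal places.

57.188

Only the two components matter; the odds are (w_i f_i(x)) / (w_j f_j(x)).
Poisson probabilities:
  f_1 = 0.000666526
  f_2 = 0.0277936
  f_3 = 0.0958199
  f_4 = 0.109769
0.0133409 / 0.000233284 ≈ 57.188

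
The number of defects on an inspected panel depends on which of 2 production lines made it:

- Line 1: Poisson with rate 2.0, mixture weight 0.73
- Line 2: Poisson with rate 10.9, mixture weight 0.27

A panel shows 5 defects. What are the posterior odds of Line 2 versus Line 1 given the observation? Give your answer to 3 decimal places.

0.243

Only the two components matter; the odds are (π_i f_i(x)) / (π_j f_j(x)).
Evaluate each component's likelihood at the observed value:
  p_1 = e^(−2.0)·2.0^5/5! = 0.0360894
  p_2 = e^(−10.9)·10.9^5/5! = 0.0236669
Posterior odds = (π_2·p_2) / (π_1·p_1) = (0.27·0.0236669) / (0.73·0.0360894) = 0.00639006 / 0.0263453 ≈ 0.243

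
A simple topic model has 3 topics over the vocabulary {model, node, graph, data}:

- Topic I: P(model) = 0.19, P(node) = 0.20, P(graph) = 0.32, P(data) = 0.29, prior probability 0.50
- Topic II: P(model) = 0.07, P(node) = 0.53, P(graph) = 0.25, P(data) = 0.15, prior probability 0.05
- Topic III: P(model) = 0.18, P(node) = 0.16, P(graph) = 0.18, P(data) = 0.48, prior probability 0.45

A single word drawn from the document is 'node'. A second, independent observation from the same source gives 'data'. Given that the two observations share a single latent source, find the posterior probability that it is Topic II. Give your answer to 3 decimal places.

0.059

P(component k | x) = π_k·f_k(x) / marginal(x), where marginal(x) = Σ_j π_j·f_j(x).
Since both observations come from the same component, the likelihood for component k is f_k(x₁)·f_k(x₂).
  f_I = [P(node | comp) = 0.20] × [0.29] = 0.058
  f_II = [P(node | comp) = 0.53] × [0.15] = 0.0795
  f_III = [P(node | comp) = 0.16] × [0.48] = 0.0768
Multiply by the mixture weights:
  π_I·f_I = 0.50 × 0.058 = 0.029
  π_II·f_II = 0.05 × 0.0795 = 0.003975
  π_III·f_III = 0.45 × 0.0768 = 0.03456
Denominator: 0.029 + 0.003975 + 0.03456 = 0.067535
So the posterior for Topic II is 0.003975 / 0.067535 ≈ 0.059.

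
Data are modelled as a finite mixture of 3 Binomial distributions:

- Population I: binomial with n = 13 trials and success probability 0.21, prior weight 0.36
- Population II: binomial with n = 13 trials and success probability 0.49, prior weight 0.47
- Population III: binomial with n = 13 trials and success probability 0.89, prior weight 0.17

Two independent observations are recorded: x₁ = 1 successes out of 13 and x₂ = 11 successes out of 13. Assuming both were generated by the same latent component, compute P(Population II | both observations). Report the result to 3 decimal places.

0.987

Apply Bayes' rule: the posterior for each component is proportional to its prior times its likelihood at x.
Since both observations come from the same component, the likelihood for component k is f_k(x₁)·f_k(x₂).
  f_I = [C(13,1)·0.21^1·0.79^12 = 13·0.21·0.0590915 = 0.16132] × [1.70514e-06] = 2.75074e-07
  f_II = [C(13,1)·0.49^1·0.51^12 = 13·0.49·0.000309629 = 0.00197234] × [0.00793217] = 1.56449e-05
  f_III = [C(13,1)·0.89^1·0.11^12 = 13·0.89·3.13843e-12 = 3.63116e-11] × [0.261921] = 9.51077e-12
Multiply by the mixture weights:
  π_I·f_I = 0.36 × 2.75074e-07 = 9.90265e-08
  π_II·f_II = 0.47 × 1.56449e-05 = 7.35311e-06
  π_III·f_III = 0.17 × 9.51077e-12 = 1.61683e-12
Denominator: 9.90265e-08 + 7.35311e-06 + 1.61683e-12 = 7.45214e-06
P(Population II | x) = 7.35311e-06 / 7.45214e-06 ≈ 0.987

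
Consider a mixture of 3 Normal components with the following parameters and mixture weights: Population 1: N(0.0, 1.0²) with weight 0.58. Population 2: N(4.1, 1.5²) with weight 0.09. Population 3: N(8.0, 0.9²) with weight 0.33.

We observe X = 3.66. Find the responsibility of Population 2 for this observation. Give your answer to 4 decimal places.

The responsibility of component k is P(Z=k) f_k(x) divided by Σ_j P(Z=j) f_j(x).
Normal densities:
  f_1 = 0.000492144
  f_2 = 0.254762
  f_3 = 3.95515e-06
Prior × likelihood for each component:
  P(Z=1)·f_1 = 0.58 × 0.000492144 = 0.000285444
  P(Z=2)·f_2 = 0.09 × 0.254762 = 0.0229286
  P(Z=3)·f_3 = 0.33 × 3.95515e-06 = 1.3052e-06
Denominator: 0.000285444 + 0.0229286 + 1.3052e-06 = 0.0232153
Responsibility of Population 2: 0.0229286 / 0.0232153 ≈ 0.9876

0.9876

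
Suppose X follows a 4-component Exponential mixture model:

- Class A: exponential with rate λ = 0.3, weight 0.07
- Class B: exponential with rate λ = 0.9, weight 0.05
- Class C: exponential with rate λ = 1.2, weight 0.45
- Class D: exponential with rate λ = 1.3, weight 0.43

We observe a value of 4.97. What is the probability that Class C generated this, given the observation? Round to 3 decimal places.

Posterior ∝ prior × likelihood, so P(k | x) ∝ π_k f_k(x); normalise over all components.
Exponential densities:
  f_A = 0.3·e^(−0.3·4.97) = 0.3·e^(−1.4910) = 0.0675442
  f_B = 0.9·e^(−0.9·4.97) = 0.9·e^(−4.4730) = 0.0102717
  f_C = 1.2·e^(−1.2·4.97) = 1.2·e^(−5.9640) = 0.00308354
  f_D = 1.3·e^(−1.3·4.97) = 1.3·e^(−6.4610) = 0.0020322
Prior × likelihood for each component:
  π_A·f_A = 0.07 × 0.0675442 = 0.0047281
  π_B·f_B = 0.05 × 0.0102717 = 0.000513586
  π_C·f_C = 0.45 × 0.00308354 = 0.00138759
  π_D·f_D = 0.43 × 0.0020322 = 0.000873847
Marginal: 0.0047281 + 0.000513586 + 0.00138759 + 0.000873847 = 0.00750312
So the posterior for Class C is 0.00138759 / 0.00750312 ≈ 0.185.

0.185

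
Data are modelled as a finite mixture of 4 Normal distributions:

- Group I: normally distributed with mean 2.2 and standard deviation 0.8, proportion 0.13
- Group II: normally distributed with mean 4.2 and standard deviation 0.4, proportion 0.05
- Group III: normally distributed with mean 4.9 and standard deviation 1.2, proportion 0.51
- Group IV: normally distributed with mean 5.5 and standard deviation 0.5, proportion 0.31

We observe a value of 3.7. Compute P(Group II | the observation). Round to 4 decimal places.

P(component k | x) = π_k·f_k(x) / marginal(x), where marginal(x) = Σ_j π_j·f_j(x).
Evaluate each component's likelihood at the observed value:
  L_I = 0.0859828
  L_II = 0.456623
  L_III = 0.201642
  L_IV = 0.0012238
Prior × likelihood for each component:
  π_I·L_I = 0.13 × 0.0859828 = 0.0111778
  π_II·L_II = 0.05 × 0.456623 = 0.0228311
  π_III·L_III = 0.51 × 0.201642 = 0.102838
  π_IV·L_IV = 0.31 × 0.0012238 = 0.000379379
Denominator: 0.0111778 + 0.0228311 + 0.102838 + 0.000379379 = 0.137226
P(Group II | data) ≈ 0.1664

0.1664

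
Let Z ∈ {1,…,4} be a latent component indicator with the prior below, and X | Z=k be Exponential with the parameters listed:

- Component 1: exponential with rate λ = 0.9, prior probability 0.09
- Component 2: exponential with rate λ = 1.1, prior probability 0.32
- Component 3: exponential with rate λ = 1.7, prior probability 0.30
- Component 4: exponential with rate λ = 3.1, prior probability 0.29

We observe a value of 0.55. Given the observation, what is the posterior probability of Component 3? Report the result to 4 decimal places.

0.3308

By Bayes' theorem, P(k | x) = P(Z=k) f_k(x) / Σ_j P(Z=j) f_j(x).
Component likelihoods at x = 0.55:
  L_1 = 0.548614
  L_2 = 0.600682
  L_3 = 0.667396
  L_4 = 0.563494
Prior × likelihood for each component:
  P(Z=1)·L_1 = 0.09 × 0.548614 = 0.0493752
  P(Z=2)·L_2 = 0.32 × 0.600682 = 0.192218
  P(Z=3)·L_3 = 0.30 × 0.667396 = 0.200219
  P(Z=4)·L_4 = 0.29 × 0.563494 = 0.163413
Evidence: 0.0493752 + 0.192218 + 0.200219 + 0.163413 = 0.605226
P(Component 3 | the observation) = 0.200219 / 0.605226 ≈ 0.3308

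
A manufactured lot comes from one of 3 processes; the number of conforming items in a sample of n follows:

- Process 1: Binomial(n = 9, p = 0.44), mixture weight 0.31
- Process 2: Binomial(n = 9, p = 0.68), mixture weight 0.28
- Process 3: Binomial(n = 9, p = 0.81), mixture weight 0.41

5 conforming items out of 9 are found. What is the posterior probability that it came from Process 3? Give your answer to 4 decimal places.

0.1669

The responsibility of component k is π_k f_k(x) divided by Σ_j π_j f_j(x).
Evaluate each component's likelihood at the observed value:
  L_1 = 0.204355
  L_2 = 0.192095
  L_3 = 0.0572546
Multiply by the mixture weights:
  π_1·L_1 = 0.31 × 0.204355 = 0.0633502
  π_2·L_2 = 0.28 × 0.192095 = 0.0537865
  π_3·L_3 = 0.41 × 0.0572546 = 0.0234744
Sum: 0.0633502 + 0.0537865 + 0.0234744 = 0.140611
Responsibility of Process 3: 0.0234744 / 0.140611 ≈ 0.1669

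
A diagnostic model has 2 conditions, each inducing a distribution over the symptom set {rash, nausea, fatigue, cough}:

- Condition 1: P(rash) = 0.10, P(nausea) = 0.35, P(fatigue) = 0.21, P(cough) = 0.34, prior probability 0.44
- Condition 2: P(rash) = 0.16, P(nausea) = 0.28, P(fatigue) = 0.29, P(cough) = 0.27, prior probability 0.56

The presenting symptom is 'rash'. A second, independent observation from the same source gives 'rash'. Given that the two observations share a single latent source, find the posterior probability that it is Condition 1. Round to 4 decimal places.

Posterior ∝ prior × likelihood, so P(k | x) ∝ π_k f_k(x); normalise over all components.
Since both observations come from the same component, the likelihood for component k is f_k(x₁)·f_k(x₂).
  L_1 = [P(rash | comp) = 0.10] × [0.1] = 0.01
  L_2 = [P(rash | comp) = 0.16] × [0.16] = 0.0256
Multiply by the mixture weights:
  π_1·L_1 = 0.44 × 0.01 = 0.0044
  π_2·L_2 = 0.56 × 0.0256 = 0.014336
Marginal: 0.0044 + 0.014336 = 0.018736
So the posterior for Condition 1 is 0.0044 / 0.018736 ≈ 0.2348.

0.2348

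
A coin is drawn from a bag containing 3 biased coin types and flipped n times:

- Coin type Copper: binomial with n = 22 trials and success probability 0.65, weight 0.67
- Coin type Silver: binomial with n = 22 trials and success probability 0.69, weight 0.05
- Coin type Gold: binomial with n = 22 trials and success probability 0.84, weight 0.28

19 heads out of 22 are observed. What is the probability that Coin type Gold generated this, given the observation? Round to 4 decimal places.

0.8179

By Bayes' theorem, P(k | x) = w_k f_k(x) / Σ_j w_j f_j(x).
Component likelihoods at x = 19 heads out of 22:
  L_Copper = 0.0184111
  L_Silver = 0.0397868
  L_Gold = 0.229714
Multiply by the mixture weights:
  w_Copper·L_Copper = 0.67 × 0.0184111 = 0.0123354
  w_Silver·L_Silver = 0.05 × 0.0397868 = 0.00198934
  w_Gold·L_Gold = 0.28 × 0.229714 = 0.0643199
Normaliser: 0.0123354 + 0.00198934 + 0.0643199 = 0.0786446
Responsibility of Coin type Gold: 0.0643199 / 0.0786446 ≈ 0.8179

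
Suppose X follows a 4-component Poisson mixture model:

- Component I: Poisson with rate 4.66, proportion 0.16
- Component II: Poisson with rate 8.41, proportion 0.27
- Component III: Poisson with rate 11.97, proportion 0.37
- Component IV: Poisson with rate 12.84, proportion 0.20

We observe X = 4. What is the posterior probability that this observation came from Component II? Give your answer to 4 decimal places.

0.2791

P(component k | x) = π_k·f_k(x) / marginal(x), where marginal(x) = Σ_j π_j·f_j(x).
Component likelihoods at x = 4:
  f_I = 0.186003
  f_II = 0.0464041
  f_III = 0.00541577
  f_IV = 0.00300405
Multiply by the mixture weights:
  π_I·f_I = 0.16 × 0.186003 = 0.0297605
  π_II·f_II = 0.27 × 0.0464041 = 0.0125291
  π_III·f_III = 0.37 × 0.00541577 = 0.00200384
  π_IV·f_IV = 0.20 × 0.00300405 = 0.000600811
Marginal: 0.0297605 + 0.0125291 + 0.00200384 + 0.000600811 = 0.0448942
Responsibility of Component II: 0.0125291 / 0.0448942 ≈ 0.2791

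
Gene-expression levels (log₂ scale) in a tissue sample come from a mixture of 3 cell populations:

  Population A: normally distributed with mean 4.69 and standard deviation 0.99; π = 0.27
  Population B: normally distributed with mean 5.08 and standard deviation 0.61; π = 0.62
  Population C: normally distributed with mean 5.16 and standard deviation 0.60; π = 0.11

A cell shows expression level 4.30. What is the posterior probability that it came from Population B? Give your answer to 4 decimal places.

0.5853

P(component k | x) = w_k·f_k(x) / marginal(x), where marginal(x) = Σ_j w_j·f_j(x).
Normal densities:
  p_A = (1/(0.99·√(2π)))·exp(−(4.30−4.69)²/(2·0.99²)) = 0.402972·exp(-0.07759) = 0.372886
  p_B = (1/(0.61·√(2π)))·exp(−(4.30−5.08)²/(2·0.61²)) = 0.654004·exp(-0.81752) = 0.288759
  p_C = (1/(0.60·√(2π)))·exp(−(4.30−5.16)²/(2·0.60²)) = 0.664904·exp(-1.02722) = 0.238036
Weight by the priors:
  w_A·p_A = 0.27 × 0.372886 = 0.100679
  w_B·p_B = 0.62 × 0.288759 = 0.17903
  w_C·p_C = 0.11 × 0.238036 = 0.0261839
Marginal: 0.100679 + 0.17903 + 0.0261839 = 0.305893
Responsibility of Population B: 0.17903 / 0.305893 ≈ 0.5853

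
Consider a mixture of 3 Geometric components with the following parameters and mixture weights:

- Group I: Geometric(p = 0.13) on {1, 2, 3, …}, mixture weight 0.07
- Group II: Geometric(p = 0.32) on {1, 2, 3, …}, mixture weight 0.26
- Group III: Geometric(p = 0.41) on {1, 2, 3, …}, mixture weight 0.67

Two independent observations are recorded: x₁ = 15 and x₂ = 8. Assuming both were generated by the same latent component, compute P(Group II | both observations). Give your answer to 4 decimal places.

0.1103

Posterior ∝ prior × likelihood, so P(k | x) ∝ π_k f_k(x); normalise over all components.
Since both observations come from the same component, the likelihood for component k is f_k(x₁)·f_k(x₂).
  f_I = [0.13·(1−0.13)^14 = 0.13·0.142321 = 0.0185018] × [0.0490431] = 0.000907384
  f_II = [0.32·(1−0.32)^14 = 0.32·0.00451986 = 0.00144635] × [0.0215136] = 3.11162e-05
  f_III = [0.41·(1−0.41)^14 = 0.41·0.000619339 = 0.000253929] × [0.0102035] = 2.59096e-06
Prior × likelihood for each component:
  π_I·f_I = 0.07 × 0.000907384 = 6.35169e-05
  π_II·f_II = 0.26 × 3.11162e-05 = 8.09022e-06
  π_III·f_III = 0.67 × 2.59096e-06 = 1.73594e-06
Sum: 6.35169e-05 + 8.09022e-06 + 1.73594e-06 = 7.3343e-05
Responsibility of Group II: 8.09022e-06 / 7.3343e-05 ≈ 0.1103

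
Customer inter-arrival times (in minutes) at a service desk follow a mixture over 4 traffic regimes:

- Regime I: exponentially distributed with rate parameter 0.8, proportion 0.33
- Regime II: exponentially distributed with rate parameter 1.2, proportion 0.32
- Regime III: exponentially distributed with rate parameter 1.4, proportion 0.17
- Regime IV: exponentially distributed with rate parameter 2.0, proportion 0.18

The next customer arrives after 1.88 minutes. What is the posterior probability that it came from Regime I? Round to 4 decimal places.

0.4716

By Bayes' theorem, P(k | x) = π_k f_k(x) / Σ_j π_j f_j(x).
Evaluate each component's likelihood at the observed value:
  p_I = 0.177792
  p_II = 0.125722
  p_III = 0.100708
  p_IV = 0.0465675
Unnormalised posteriors:
  π_I·p_I = 0.33 × 0.177792 = 0.0586712
  π_II·p_II = 0.32 × 0.125722 = 0.0402312
  π_III·p_III = 0.17 × 0.100708 = 0.0171204
  π_IV·p_IV = 0.18 × 0.0465675 = 0.00838215
Denominator: 0.0586712 + 0.0402312 + 0.0171204 + 0.00838215 = 0.124405
So the posterior for Regime I is 0.0586712 / 0.124405 ≈ 0.4716.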